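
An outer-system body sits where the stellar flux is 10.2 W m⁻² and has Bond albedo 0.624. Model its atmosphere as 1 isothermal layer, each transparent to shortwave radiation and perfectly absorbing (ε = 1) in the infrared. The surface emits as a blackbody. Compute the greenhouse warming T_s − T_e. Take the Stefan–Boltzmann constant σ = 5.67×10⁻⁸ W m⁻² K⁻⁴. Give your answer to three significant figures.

12.1 K

OLR = S(1−α)/4 = 0.9588 W m⁻²; the top layer radiates at T_e = 64.13 K.
Surface: T_s = (2)^¼·T_e = 76.26 K.
So the greenhouse effect raises the surface by 76.26 − 64.13 = 12.13 K.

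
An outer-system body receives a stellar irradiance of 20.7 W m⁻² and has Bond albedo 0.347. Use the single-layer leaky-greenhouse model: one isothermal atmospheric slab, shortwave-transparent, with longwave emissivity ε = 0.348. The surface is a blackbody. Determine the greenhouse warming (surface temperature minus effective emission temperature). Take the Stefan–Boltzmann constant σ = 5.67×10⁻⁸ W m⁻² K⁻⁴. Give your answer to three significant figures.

4.30 kelvin

At the top of the atmosphere, σT_e⁴ = S(1−α)/4 = 3.379 W m⁻², giving T_e = 87.86 K.
For a single slab of emissivity ε, T_s⁴ = 2T_e⁴/(2−ε); thus T_s = 87.86·(1.211)^(1/4) = 92.16 K.
The atmosphere warms the surface by 4.301 K.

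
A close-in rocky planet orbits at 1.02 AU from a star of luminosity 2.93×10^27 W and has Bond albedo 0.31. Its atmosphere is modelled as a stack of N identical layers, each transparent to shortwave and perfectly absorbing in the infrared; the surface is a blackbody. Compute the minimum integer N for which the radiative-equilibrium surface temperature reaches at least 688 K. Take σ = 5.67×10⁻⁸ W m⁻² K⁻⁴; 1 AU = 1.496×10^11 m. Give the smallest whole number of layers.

d = 1.02 × 1.496×10^11 m = 1.526×10^11 m.
Spreading L over a sphere of radius d: S = 2.93×10^27/(4π·1.53×10^11²) = 10010 W m⁻².
OLR = S(1−α)/4 = 1727 W m⁻²; the top layer radiates at T_e = 417.8 K.
Since T_s⁴ = (N+1)T_e⁴, we need N ≥ (T_s/T_e)⁴ − 1 = 6.355.
So N ≥ 6.355; the smallest integer is N = 7.

7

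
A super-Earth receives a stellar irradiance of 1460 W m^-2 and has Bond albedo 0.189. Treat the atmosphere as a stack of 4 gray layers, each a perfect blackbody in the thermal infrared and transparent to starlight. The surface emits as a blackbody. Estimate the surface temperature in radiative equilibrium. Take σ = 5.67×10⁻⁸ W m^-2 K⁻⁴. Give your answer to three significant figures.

OLR = S(1−α)/4 = 296.0 W m^-2; the top layer radiates at T_e = 268.8 K.
Layer-by-layer balance gives σT_s⁴ = (N+1)σT_e⁴, so T_s = 5^¼·268.8 = 402.0 K.

402 K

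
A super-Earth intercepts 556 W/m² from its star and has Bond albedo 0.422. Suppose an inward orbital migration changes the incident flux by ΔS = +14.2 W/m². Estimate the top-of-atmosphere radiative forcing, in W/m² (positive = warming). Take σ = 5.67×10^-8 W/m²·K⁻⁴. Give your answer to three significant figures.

2.05 W/m²

TOA radiative forcing: ΔF = (1−α)ΔS/4 = 0.578·(+14.2)/4 = 2.052 W/m².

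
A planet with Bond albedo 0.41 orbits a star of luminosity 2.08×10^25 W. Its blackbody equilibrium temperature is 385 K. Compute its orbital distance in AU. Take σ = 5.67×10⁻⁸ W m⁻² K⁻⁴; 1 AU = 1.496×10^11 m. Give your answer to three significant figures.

0.0936 AU

Required flux: S = 4σT⁴/(1−α) = 8446 W m⁻².
S = L/(4πd²) → d = √(L/4πS) = √(2.08×10^25/(4π·8446)) = 1.400×10^10 m = 0.09358 AU.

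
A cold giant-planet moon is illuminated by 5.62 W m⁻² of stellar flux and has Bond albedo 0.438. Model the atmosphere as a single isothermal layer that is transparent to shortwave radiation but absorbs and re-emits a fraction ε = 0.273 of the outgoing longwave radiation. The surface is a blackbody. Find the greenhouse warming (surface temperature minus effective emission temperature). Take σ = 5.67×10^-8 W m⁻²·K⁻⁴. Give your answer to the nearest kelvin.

At the top of the atmosphere, σT_e⁴ = S(1−α)/4 = 0.7896 W m⁻², giving T_e = 61.09 K.
Surface balance with a leaky layer gives σT_s⁴ = σT_e⁴·2/(2−ε), so T_s = T_e·[2/(2−0.273)]^(1/4) = 63.37 K.
T_s − T_e = 63.37 − 61.09 = 2.283 K.

2 kelvin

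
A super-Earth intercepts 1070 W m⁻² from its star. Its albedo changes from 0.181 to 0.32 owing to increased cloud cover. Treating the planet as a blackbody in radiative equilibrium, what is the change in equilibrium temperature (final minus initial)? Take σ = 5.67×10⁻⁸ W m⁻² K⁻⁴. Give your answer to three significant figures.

Before: T₁ = [1070·0.819/(4σ)]^(1/4) = 249.3 K.
After:  T₂ = [1070·0.68/(4σ)]^(1/4) = 238.0 K.
Change: 238.0 − 249.3 = -11.33 K.

-11.3 kelvin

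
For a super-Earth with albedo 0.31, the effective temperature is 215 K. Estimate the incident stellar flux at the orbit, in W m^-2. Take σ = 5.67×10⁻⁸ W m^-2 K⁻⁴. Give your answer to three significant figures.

702 W m^-2

Invert the energy balance for S: S = 4σT⁴/(1−α).
The emitted flux is σT⁴ = 121.2 W m^-2.
S = 4·121.2/0.69 = 702.3 W m^-2.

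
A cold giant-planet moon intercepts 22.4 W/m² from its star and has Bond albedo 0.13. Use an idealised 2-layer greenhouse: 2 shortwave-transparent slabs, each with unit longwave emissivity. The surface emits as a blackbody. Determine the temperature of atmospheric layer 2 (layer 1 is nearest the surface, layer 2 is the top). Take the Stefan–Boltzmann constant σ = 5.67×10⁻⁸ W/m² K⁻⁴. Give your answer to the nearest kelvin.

96 K

OLR = S(1−α)/4 = 4.872 W/m²; the top layer radiates at T_e = 96.28 K.
The net upward flux σT_e⁴ is constant between every pair of levels, so T_k⁴ = (N+1−k)T_e⁴.
With k = 2: T_2 = (2+1−2)^¼·96.28 K = 96.28 K.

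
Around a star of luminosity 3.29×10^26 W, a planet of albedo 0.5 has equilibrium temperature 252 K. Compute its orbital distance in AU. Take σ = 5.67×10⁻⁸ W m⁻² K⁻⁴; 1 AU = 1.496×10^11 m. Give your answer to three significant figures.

0.800 AU

Energy balance gives S = 4σT⁴/(1−α) = 1829 W m⁻².
Then d = [L/(4πS)]^(1/2) = 1.196×10^11 m, i.e. 0.7997 AU.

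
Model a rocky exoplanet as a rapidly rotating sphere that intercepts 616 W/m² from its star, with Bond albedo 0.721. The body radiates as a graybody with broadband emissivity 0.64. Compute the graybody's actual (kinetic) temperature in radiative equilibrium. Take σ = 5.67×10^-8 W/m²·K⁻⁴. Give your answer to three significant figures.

185 kelvin

Absorbed flux (global mean): S(1−α)/4 = 616.0·0.279/4 = 42.97 W/m².
Equating to εσT⁴ with ε = 0.64: T = (42.97/0.64σ)^(1/4) = 185.5 K.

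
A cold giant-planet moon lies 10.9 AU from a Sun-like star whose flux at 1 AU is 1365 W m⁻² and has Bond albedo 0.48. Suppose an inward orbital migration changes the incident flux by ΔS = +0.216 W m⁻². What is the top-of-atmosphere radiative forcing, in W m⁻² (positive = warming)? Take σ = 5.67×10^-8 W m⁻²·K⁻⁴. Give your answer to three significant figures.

By the inverse-square law, S = 1365/10.9² = 11.49 W m⁻².
TOA radiative forcing: ΔF = (1−α)ΔS/4 = 0.52·(+0.216)/4 = 0.02808 W m⁻².

0.0281 W m⁻²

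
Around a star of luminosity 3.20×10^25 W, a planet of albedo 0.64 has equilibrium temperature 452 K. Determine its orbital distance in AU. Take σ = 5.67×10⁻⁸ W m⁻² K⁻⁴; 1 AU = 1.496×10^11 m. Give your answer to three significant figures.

Required flux: S = 4σT⁴/(1−α) = 26300 W m⁻².
From L = 4πd²S, d = √(3.20×10^25/(4π·26300)) = 9.841×10^9 m = 0.06578 AU.

0.0658 AU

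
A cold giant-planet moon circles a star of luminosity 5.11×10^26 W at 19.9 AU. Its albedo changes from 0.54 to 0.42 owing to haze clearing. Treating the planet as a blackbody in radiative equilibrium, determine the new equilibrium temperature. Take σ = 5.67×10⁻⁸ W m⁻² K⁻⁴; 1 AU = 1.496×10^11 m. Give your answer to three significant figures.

Orbital distance: d = 19.9 AU = 2.977×10^12 m.
S = L/(4πd²) = 4.588 W m⁻².
T₂ = [S(1−α₂)/(4σ)]^(1/4) = [4.588·0.58/(4σ)]^(1/4) = 58.53 K.

58.5 kelvin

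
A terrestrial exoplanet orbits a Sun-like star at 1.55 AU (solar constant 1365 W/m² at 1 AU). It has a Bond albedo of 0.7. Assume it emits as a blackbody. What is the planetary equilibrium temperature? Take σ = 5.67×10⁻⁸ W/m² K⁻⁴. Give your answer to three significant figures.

166 K

Irradiance scales as 1/d², so S = 1365 W/m² × (1/1.55)² = 568.2 W/m².
Averaging over the sphere, the absorbed flux is S(1−α)/4 = 42.61 W/m².
Balancing against σT⁴: T = (42.61/5.67×10⁻⁸)^(1/4) = 165.6 K.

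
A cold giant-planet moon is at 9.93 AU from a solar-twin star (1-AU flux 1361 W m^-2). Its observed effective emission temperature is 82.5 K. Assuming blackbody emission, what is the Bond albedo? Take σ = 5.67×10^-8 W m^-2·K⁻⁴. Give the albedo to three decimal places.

0.239

Irradiance scales as 1/d², so S = 1361 W m^-2 × (1/9.93)² = 13.80 W m^-2.
From σT⁴ = S(1−α)/4 we invert for α: 1−α = 4σT⁴/S.
4σT⁴ = 4·5.67×10⁻⁸·(82.5)⁴ = 10.51 W m^-2.
1−α = 10.51/13.80 = 0.7612, so α = 0.2388.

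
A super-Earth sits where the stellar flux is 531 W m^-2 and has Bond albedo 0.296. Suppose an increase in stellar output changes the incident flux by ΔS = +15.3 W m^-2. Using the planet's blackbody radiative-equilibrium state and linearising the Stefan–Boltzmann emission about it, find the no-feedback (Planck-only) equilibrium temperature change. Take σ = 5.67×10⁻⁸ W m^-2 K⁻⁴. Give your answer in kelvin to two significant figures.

The baseline emission temperature is T_e = 201.5 K.
ΔF = Δ[S(1−α)]/4 = (1−0.296)·+15.3/4 = 2.693 W m^-2.
Linearising σT⁴ gives d(σT⁴)/dT = 4σT_e³ = 1.855 W m^-2 per K.
Hence the no-feedback warming is ΔF/(4σT_e³) = 1.45 K.

1.5 K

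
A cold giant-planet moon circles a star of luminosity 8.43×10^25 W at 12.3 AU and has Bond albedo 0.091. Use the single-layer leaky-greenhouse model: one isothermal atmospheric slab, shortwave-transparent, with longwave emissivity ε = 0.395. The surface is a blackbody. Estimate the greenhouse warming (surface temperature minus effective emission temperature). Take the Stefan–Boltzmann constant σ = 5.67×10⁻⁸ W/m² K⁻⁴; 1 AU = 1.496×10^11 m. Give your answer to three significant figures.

d = 12.3 × 1.496×10^11 m = 1.840×10^12 m.
Flux at the orbit: S = L/(4πd²) = 8.43×10^25/(4π·(1.84×10^12)²) = 1.981 W/m².
The planet radiates to space at T_e = [S(1−α)/(4σ)]^(1/4) = 53.08 K.
The surface balance (absorbed SW + ε·downward IR = σT_s⁴) with T_a⁴ = T_s⁴/2 reduces to T_s = T_e·[2/(2−ε)]^¼ = 56.09 K.
Greenhouse warming: T_s − T_e = 3.002 K.

3.00 K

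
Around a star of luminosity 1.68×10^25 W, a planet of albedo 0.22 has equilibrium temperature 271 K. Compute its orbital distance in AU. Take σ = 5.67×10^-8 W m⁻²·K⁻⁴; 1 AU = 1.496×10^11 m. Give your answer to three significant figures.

0.195 AU

Required flux: S = 4σT⁴/(1−α) = 1568 W m⁻².
From L = 4πd²S, d = √(1.68×10^25/(4π·1568)) = 2.920×10^10 m = 0.1952 AU.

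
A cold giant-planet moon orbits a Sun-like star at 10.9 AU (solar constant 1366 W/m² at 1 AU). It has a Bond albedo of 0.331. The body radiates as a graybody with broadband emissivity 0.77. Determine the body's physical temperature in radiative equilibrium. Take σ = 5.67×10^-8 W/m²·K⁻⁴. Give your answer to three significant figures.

By the inverse-square law, S = 1366/10.9² = 11.50 W/m².
Averaging over the sphere, the absorbed flux is S(1−α)/4 = 1.923 W/m².
Radiative balance εσT⁴ = 1.923 gives T = [1.923/(0.77·σ)]^(1/4) = 81.47 K.

81.5 K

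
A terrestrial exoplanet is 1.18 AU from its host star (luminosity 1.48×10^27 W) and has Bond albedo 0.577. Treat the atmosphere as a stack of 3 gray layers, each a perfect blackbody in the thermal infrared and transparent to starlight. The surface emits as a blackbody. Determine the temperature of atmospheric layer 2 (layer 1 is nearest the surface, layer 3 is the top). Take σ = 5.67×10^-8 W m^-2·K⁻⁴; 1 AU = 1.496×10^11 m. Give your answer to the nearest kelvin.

345 kelvin

Orbital distance: d = 1.18 AU = 1.765×10^11 m.
S = L/(4πd²) = 3779 W m^-2.
OLR = S(1−α)/4 = 399.7 W m^-2; the top layer radiates at T_e = 289.8 K.
The net upward flux σT_e⁴ is constant between every pair of levels, so T_k⁴ = (N+1−k)T_e⁴.
T_2 = (2)^(1/4)·289.8 = 344.6 K.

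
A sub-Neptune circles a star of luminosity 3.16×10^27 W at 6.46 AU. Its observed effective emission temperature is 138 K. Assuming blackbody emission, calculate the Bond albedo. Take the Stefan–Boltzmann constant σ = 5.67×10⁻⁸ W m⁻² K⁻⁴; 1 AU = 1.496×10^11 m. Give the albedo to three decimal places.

Orbital distance: d = 6.46 AU = 9.664×10^11 m.
Spreading L over a sphere of radius d: S = 3.16×10^27/(4π·9.66×10^11²) = 269.2 W m⁻².
Rearranging the radiative balance, α = 1 − 4σT⁴/S.
4σT⁴ = 4·5.67×10⁻⁸·(138)⁴ = 82.25 W m⁻².
1−α = 82.25/269.2 = 0.3055, so α = 0.6945.

0.695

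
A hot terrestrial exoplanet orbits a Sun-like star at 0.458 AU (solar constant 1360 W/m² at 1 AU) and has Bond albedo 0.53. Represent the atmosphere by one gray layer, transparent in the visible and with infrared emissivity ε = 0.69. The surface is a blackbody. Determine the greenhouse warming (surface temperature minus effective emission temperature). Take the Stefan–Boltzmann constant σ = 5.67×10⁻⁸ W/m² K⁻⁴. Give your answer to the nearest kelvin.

38 kelvin

Flux at the orbit: S = 1360/(0.458)² = 6483 W/m².
At the top of the atmosphere, σT_e⁴ = S(1−α)/4 = 761.8 W/m², giving T_e = 340.5 K.
Surface balance with a leaky layer gives σT_s⁴ = σT_e⁴·2/(2−ε), so T_s = T_e·[2/(2−0.69)]^(1/4) = 378.4 K.
The atmosphere warms the surface by 37.99 K.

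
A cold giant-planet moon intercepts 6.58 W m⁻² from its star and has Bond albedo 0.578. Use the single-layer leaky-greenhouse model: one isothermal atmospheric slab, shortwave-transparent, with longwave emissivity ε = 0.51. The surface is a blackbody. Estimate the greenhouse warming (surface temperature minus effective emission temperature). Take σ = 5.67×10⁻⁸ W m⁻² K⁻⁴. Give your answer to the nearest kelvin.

Effective emission temperature (TOA balance): σT_e⁴ = S(1−α)/4 = 0.6942 W m⁻² → T_e = 59.15 K.
The surface balance (absorbed SW + ε·downward IR = σT_s⁴) with T_a⁴ = T_s⁴/2 reduces to T_s = T_e·[2/(2−ε)]^¼ = 63.67 K.
The atmosphere warms the surface by 4.517 K.

5 kelvin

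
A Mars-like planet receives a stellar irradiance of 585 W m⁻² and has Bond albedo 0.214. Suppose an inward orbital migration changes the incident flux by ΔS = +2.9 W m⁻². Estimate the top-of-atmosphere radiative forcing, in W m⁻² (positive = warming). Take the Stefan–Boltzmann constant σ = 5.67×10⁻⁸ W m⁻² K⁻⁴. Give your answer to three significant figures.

0.570 W m⁻²

ΔF = Δ[S(1−α)]/4 = (1−0.214)·+2.9/4 = 0.5698 W m⁻².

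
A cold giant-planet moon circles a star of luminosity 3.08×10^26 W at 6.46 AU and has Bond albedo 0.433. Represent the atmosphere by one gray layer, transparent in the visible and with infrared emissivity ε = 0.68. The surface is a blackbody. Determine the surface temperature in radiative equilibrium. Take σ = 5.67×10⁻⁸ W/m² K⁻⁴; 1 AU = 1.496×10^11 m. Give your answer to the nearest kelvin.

d = 6.46 × 1.496×10^11 m = 9.664×10^11 m.
Spreading L over a sphere of radius d: S = 3.08×10^26/(4π·9.66×10^11²) = 26.24 W/m².
At the top of the atmosphere, σT_e⁴ = S(1−α)/4 = 3.720 W/m², giving T_e = 90.00 K.
Surface balance with a leaky layer gives σT_s⁴ = σT_e⁴·2/(2−ε), so T_s = T_e·[2/(2−0.68)]^(1/4) = 99.85 K.

100 K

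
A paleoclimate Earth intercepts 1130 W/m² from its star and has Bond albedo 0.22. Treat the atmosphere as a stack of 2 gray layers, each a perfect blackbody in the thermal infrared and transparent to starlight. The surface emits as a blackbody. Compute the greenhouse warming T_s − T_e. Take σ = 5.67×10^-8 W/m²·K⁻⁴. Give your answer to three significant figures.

OLR = S(1−α)/4 = 220.3 W/m²; the top layer radiates at T_e = 249.7 K.
T_s = (N+1)^(1/4)·T_e = 328.6 K.
Warming: T_s − T_e = 78.92 K.

78.9 K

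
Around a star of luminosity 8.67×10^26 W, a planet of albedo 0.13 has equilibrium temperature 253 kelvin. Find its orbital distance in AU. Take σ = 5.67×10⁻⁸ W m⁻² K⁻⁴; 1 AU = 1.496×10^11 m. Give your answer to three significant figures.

The flux needed for this T is 4σT⁴/(1−0.13) = 1068 W m⁻².
Then d = [L/(4πS)]^(1/2) = 2.542×10^11 m, i.e. 1.699 AU.

1.70 AU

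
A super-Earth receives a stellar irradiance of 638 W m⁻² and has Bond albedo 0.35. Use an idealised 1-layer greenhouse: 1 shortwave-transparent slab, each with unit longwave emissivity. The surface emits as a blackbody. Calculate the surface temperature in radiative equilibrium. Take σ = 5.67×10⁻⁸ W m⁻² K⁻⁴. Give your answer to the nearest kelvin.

246 kelvin

OLR = S(1−α)/4 = 103.7 W m⁻²; the top layer radiates at T_e = 206.8 K.
For an N-layer opaque stack, T_s⁴ = (N+1)T_e⁴, hence T_s = (2)^(1/4)×206.8 K = 245.9 K.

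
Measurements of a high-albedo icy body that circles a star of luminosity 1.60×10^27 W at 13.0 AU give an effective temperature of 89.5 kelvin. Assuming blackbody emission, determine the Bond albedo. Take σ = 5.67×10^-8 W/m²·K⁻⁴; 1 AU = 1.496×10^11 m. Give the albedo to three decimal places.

d = 13.0 × 1.496×10^11 m = 1.945×10^12 m.
S = L/(4πd²) = 33.66 W/m².
Energy balance: S(1−α)/4 = σT⁴, so 1−α = 4σT⁴/S.
σT⁴ = 3.638 W/m², so 4σT⁴ = 14.55 W/m².
1−α = 14.55/33.66 = 0.4323, so α = 0.5677.

0.568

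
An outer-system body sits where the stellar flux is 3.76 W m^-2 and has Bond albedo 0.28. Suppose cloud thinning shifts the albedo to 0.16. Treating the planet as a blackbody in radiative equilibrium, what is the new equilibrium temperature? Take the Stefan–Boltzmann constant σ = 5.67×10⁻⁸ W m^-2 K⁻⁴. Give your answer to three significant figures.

61.1 K

New equilibrium: T₂ = [(1−0.16)·3.760/(4σ)]^(1/4) = 61.09 K.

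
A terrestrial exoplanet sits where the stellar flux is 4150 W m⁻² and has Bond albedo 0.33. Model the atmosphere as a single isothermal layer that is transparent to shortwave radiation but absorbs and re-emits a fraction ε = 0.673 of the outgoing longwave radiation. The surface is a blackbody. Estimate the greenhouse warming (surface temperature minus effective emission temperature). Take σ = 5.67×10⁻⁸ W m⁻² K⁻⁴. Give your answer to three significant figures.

35.9 kelvin

The planet radiates to space at T_e = [S(1−α)/(4σ)]^(1/4) = 332.8 K.
For a single slab of emissivity ε, T_s⁴ = 2T_e⁴/(2−ε); thus T_s = 332.8·(1.507)^(1/4) = 368.7 K.
The atmosphere warms the surface by 35.94 K.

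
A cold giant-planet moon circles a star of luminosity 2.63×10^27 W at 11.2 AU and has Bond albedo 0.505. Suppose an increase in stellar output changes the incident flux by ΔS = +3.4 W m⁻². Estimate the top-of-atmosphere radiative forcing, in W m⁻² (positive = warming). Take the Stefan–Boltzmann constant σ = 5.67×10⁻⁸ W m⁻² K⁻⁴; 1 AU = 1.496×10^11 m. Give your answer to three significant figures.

Orbital distance: d = 11.2 AU = 1.676×10^12 m.
Spreading L over a sphere of radius d: S = 2.63×10^27/(4π·1.68×10^12²) = 74.55 W m⁻².
TOA radiative forcing: ΔF = (1−α)ΔS/4 = 0.495·(+3.4)/4 = 0.4208 W m⁻².

0.421 W m⁻²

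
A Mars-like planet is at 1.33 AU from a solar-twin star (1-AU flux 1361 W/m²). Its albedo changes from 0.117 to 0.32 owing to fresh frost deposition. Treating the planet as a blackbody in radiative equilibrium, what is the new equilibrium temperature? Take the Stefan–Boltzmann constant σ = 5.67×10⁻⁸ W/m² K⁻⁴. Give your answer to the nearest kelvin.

By the inverse-square law, S = 1361/1.33² = 769.4 W/m².
T₂ = [S(1−α₂)/(4σ)]^(1/4) = [769.4·0.68/(4σ)]^(1/4) = 219.2 K.

219 kelvin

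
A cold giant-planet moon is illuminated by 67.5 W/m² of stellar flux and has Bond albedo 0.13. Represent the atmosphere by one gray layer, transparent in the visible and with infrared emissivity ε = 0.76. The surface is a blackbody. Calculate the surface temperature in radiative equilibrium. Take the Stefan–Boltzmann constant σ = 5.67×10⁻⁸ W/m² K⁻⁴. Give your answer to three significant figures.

At the top of the atmosphere, σT_e⁴ = S(1−α)/4 = 14.68 W/m², giving T_e = 126.9 K.
The surface balance (absorbed SW + ε·downward IR = σT_s⁴) with T_a⁴ = T_s⁴/2 reduces to T_s = T_e·[2/(2−ε)]^¼ = 143.0 K.

143 K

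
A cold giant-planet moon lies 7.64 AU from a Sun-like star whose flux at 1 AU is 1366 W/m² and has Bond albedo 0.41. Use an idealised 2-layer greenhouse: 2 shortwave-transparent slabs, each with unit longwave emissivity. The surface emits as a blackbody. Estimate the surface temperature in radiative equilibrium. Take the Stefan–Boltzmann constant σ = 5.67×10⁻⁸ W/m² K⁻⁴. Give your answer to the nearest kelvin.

116 kelvin

Flux at the orbit: S = 1366/(7.64)² = 23.40 W/m².
The effective emission temperature is T_e = [S(1−α)/(4σ)]^¼ = 88.33 K.
For an N-layer opaque stack, T_s⁴ = (N+1)T_e⁴, hence T_s = (3)^(1/4)×88.33 K = 116.3 K.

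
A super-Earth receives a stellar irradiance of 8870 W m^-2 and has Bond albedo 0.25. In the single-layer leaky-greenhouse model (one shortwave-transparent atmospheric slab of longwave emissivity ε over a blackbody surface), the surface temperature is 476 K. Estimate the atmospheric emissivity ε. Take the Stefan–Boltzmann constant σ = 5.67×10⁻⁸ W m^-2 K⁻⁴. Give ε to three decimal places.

0.857

First, T_e = [8870·(1−0.25)/(4σ)]^(1/4) = 413.8 K.
Inverting T_s⁴ = 2T_e⁴/(2−ε): (T_e/T_s)⁴ = 0.5714, so ε = 2(1 − 0.5714) = 0.8573.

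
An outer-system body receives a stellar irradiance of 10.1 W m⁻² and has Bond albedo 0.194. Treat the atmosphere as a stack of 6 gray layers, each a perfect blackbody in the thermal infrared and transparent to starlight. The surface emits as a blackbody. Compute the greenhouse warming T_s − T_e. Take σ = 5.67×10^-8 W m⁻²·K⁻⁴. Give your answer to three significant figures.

48.5 K

The effective emission temperature is T_e = [S(1−α)/(4σ)]^¼ = 77.40 K.
Surface: T_s = (7)^¼·T_e = 125.9 K.
So the greenhouse effect raises the surface by 125.9 − 77.40 = 48.50 K.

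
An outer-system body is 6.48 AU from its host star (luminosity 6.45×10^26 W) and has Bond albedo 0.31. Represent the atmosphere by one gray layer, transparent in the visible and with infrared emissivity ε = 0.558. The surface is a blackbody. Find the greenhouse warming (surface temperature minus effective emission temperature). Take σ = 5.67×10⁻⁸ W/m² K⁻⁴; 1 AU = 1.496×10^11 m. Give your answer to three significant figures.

9.68 K

Orbital distance: d = 6.48 AU = 9.694×10^11 m.
Flux at the orbit: S = L/(4πd²) = 6.45×10^26/(4π·(9.69×10^11)²) = 54.62 W/m².
At the top of the atmosphere, σT_e⁴ = S(1−α)/4 = 9.422 W/m², giving T_e = 113.5 K.
The surface balance (absorbed SW + ε·downward IR = σT_s⁴) with T_a⁴ = T_s⁴/2 reduces to T_s = T_e·[2/(2−ε)]^¼ = 123.2 K.
T_s − T_e = 123.2 − 113.5 = 9.675 K.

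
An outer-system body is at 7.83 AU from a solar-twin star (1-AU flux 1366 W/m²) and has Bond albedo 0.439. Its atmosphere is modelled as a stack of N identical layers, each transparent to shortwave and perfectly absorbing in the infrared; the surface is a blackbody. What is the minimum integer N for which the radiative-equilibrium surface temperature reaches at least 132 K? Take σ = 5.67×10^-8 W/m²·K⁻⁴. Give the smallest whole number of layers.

Flux at the orbit: S = 1366/(7.83)² = 22.28 W/m².
Top-of-atmosphere balance: σT_e⁴ = S(1−α)/4 = 3.125 W/m² → T_e = 86.16 K.
Need (N+1)T_e⁴ ≥ T_s⁴, i.e. N+1 ≥ (132/86.16)⁴ = 5.509.
So N ≥ 4.509; the smallest integer is N = 5.

5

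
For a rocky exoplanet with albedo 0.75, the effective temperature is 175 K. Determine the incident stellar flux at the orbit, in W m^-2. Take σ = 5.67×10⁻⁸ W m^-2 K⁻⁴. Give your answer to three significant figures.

Invert the energy balance for S: S = 4σT⁴/(1−α).
The emitted flux is σT⁴ = 53.18 W m^-2.
S = 4·53.18/0.25 = 850.9 W m^-2.

851 W m^-2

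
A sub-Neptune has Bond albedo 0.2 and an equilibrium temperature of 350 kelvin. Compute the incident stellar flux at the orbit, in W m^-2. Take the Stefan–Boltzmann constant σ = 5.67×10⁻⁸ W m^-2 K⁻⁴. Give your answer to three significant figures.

4250 W m^-2

Invert the energy balance for S: S = 4σT⁴/(1−α).
σT⁴ = 5.67×10⁻⁸·(350)⁴ = 850.9 W m^-2.
S = 4·850.9/0.8 = 4254 W m^-2.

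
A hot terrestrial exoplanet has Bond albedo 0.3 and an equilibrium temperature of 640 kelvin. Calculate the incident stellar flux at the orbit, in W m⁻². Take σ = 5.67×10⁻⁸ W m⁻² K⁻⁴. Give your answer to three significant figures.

Invert the energy balance for S: S = 4σT⁴/(1−α).
The emitted flux is σT⁴ = 9513 W m⁻².
S = 4·9513/0.7 = 54360 W m⁻².

54400 W m⁻²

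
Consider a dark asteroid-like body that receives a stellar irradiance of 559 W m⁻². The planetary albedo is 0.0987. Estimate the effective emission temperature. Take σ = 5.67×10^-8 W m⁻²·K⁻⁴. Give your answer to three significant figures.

The planet absorbs (1−α)S over its disc πR² and re-emits over 4πR², so the mean absorbed flux is (1−0.0987)·559.0/4 = 126.0 W m⁻².
Set σT⁴ = 126.0 → T = (126.0/σ)^(1/4) = 217.1 K.

217 K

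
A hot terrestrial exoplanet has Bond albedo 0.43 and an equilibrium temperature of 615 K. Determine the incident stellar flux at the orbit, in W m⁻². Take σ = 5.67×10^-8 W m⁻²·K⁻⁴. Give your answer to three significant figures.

Invert the energy balance for S: S = 4σT⁴/(1−α).
σT⁴ = 5.67×10⁻⁸·(615)⁴ = 8111 W m⁻².
S = 4·8111/0.57 = 56920 W m⁻².

56900 W m⁻²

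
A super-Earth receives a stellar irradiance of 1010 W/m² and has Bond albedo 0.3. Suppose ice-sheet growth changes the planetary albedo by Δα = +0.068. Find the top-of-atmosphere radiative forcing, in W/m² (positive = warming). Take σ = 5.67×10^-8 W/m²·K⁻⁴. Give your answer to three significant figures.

-17.2 W/m²

The change in absorbed flux is Δ[S(1−α)/4] = −SΔα/4 = -17.17 W/m².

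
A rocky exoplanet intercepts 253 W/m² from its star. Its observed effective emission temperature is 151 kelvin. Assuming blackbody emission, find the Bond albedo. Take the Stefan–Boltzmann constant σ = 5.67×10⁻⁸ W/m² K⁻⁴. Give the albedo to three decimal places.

Energy balance: S(1−α)/4 = σT⁴, so 1−α = 4σT⁴/S.
4σT⁴ = 4·5.67×10⁻⁸·(151)⁴ = 117.9 W/m².
Hence α = 1 − 117.9/253.0 = 0.5340.

0.534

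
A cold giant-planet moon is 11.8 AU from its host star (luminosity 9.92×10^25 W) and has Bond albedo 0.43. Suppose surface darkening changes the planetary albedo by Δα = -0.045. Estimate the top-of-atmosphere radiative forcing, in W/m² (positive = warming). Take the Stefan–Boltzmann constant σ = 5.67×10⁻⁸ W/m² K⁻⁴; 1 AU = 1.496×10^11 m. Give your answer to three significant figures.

0.0285 W/m²

d = 11.8 × 1.496×10^11 m = 1.765×10^12 m.
Flux at the orbit: S = L/(4πd²) = 9.92×10^25/(4π·(1.77×10^12)²) = 2.533 W/m².
The change in absorbed flux is Δ[S(1−α)/4] = −SΔα/4 = 0.02850 W/m².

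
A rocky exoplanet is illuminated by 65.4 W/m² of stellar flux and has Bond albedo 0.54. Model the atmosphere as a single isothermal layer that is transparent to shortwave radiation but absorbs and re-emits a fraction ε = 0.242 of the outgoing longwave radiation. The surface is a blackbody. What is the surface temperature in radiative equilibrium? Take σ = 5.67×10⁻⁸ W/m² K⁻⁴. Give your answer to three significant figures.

111 kelvin

The planet radiates to space at T_e = [S(1−α)/(4σ)]^(1/4) = 107.3 K.
For a single slab of emissivity ε, T_s⁴ = 2T_e⁴/(2−ε); thus T_s = 107.3·(1.138)^(1/4) = 110.8 K.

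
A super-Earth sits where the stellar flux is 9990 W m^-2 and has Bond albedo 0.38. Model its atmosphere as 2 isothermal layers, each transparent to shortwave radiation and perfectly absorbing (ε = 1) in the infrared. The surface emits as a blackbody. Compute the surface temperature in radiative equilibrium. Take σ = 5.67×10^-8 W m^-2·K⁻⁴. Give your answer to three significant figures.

535 K

Top-of-atmosphere balance: σT_e⁴ = S(1−α)/4 = 1548 W m^-2 → T_e = 406.5 K.
Layer-by-layer balance gives σT_s⁴ = (N+1)σT_e⁴, so T_s = 3^¼·406.5 = 535.0 K.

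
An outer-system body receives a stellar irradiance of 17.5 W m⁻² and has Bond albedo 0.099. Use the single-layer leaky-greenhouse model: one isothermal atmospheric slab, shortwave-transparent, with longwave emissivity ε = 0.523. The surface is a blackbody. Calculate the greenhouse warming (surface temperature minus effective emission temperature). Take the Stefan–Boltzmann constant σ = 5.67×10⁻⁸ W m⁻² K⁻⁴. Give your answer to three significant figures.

7.19 K

The planet radiates to space at T_e = [S(1−α)/(4σ)]^(1/4) = 91.31 K.
The surface balance (absorbed SW + ε·downward IR = σT_s⁴) with T_a⁴ = T_s⁴/2 reduces to T_s = T_e·[2/(2−ε)]^¼ = 98.50 K.
The atmosphere warms the surface by 7.189 K.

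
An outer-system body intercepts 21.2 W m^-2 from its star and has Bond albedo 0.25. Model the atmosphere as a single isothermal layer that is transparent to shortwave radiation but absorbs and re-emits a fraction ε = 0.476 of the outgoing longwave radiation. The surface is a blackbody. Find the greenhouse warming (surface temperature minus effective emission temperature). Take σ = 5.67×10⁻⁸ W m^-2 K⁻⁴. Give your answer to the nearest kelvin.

At the top of the atmosphere, σT_e⁴ = S(1−α)/4 = 3.975 W m^-2, giving T_e = 91.50 K.
The surface balance (absorbed SW + ε·downward IR = σT_s⁴) with T_a⁴ = T_s⁴/2 reduces to T_s = T_e·[2/(2−ε)]^¼ = 97.94 K.
Greenhouse warming: T_s − T_e = 6.434 K.

6 kelvin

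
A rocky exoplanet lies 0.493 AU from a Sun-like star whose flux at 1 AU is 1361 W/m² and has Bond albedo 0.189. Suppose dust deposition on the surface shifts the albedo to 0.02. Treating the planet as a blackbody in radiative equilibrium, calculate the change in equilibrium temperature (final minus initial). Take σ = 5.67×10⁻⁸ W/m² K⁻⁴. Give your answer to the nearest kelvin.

18 K

By the inverse-square law, S = 1361/0.493² = 5600 W/m².
With α = 0.189, T₁ = 376.2 K.
With α = 0.02, T₂ = 394.4 K.
Change: 394.4 − 376.2 = 18.23 K.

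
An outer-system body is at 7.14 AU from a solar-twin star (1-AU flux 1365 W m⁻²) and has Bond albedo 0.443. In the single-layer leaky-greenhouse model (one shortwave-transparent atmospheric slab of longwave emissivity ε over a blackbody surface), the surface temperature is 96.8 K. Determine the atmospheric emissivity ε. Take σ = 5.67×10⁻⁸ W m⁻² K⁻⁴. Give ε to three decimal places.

0.502

Irradiance scales as 1/d², so S = 1365 W m⁻² × (1/7.14)² = 26.78 W m⁻².
TOA balance gives T_e = 90.05 K.
Inverting T_s⁴ = 2T_e⁴/(2−ε): (T_e/T_s)⁴ = 0.7489, so ε = 2(1 − 0.7489) = 0.5021.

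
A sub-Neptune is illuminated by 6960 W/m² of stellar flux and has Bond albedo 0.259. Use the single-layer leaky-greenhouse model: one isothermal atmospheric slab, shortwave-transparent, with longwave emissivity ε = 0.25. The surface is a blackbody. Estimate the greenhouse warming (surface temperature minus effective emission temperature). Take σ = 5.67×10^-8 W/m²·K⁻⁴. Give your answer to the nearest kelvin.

The planet radiates to space at T_e = [S(1−α)/(4σ)]^(1/4) = 388.3 K.
The surface balance (absorbed SW + ε·downward IR = σT_s⁴) with T_a⁴ = T_s⁴/2 reduces to T_s = T_e·[2/(2−ε)]^¼ = 401.5 K.
T_s − T_e = 401.5 − 388.3 = 13.18 K.

13 K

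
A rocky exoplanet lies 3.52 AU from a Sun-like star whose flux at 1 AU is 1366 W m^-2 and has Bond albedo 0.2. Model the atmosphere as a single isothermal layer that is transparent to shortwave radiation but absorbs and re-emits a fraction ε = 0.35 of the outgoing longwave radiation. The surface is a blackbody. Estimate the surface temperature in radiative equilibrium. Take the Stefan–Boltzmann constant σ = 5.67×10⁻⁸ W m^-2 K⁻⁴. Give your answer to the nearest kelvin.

147 K

Flux at the orbit: S = 1366/(3.52)² = 110.2 W m^-2.
At the top of the atmosphere, σT_e⁴ = S(1−α)/4 = 22.05 W m^-2, giving T_e = 140.4 K.
Surface balance with a leaky layer gives σT_s⁴ = σT_e⁴·2/(2−ε), so T_s = T_e·[2/(2−0.35)]^(1/4) = 147.3 K.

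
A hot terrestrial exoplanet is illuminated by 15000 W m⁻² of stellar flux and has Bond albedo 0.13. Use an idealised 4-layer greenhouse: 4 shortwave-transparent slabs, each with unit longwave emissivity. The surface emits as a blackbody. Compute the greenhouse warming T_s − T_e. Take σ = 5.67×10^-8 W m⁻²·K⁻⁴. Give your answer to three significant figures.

OLR = S(1−α)/4 = 3262 W m⁻²; the top layer radiates at T_e = 489.8 K.
Surface: T_s = (5)^¼·T_e = 732.4 K.
So the greenhouse effect raises the surface by 732.4 − 489.8 = 242.6 K.

243 K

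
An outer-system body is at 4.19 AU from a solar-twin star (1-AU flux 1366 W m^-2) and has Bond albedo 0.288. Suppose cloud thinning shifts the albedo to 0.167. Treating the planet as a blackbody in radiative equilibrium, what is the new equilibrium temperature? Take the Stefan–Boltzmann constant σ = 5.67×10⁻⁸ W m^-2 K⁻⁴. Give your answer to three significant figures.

By the inverse-square law, S = 1366/4.19² = 77.81 W m^-2.
New equilibrium: T₂ = [(1−0.167)·77.81/(4σ)]^(1/4) = 130.0 K.

130 K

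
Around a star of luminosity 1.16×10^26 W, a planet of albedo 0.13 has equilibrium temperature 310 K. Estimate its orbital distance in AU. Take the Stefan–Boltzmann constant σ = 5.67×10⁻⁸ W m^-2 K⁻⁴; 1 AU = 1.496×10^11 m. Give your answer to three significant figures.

0.414 AU

Energy balance gives S = 4σT⁴/(1−α) = 2408 W m^-2.
From L = 4πd²S, d = √(1.16×10^26/(4π·2408)) = 6.192×10^10 m = 0.4139 AU.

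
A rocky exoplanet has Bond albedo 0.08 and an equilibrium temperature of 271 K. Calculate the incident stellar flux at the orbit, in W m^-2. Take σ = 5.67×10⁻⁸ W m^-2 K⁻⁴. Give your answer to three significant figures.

From S(1−α)/4 = σT⁴: S = 4σT⁴/(1−α).
σT⁴ = 5.67×10⁻⁸·(271)⁴ = 305.8 W m^-2.
So S = 4×305.8/(1−0.08) = 1330 W m^-2.

1330 W m^-2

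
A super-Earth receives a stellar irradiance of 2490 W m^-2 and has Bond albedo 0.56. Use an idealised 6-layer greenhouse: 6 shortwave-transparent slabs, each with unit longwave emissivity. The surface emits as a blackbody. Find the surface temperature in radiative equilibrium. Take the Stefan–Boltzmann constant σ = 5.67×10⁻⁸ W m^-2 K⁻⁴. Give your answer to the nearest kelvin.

Top-of-atmosphere balance: σT_e⁴ = S(1−α)/4 = 273.9 W m^-2 → T_e = 263.6 K.
Layer-by-layer balance gives σT_s⁴ = (N+1)σT_e⁴, so T_s = 7^¼·263.6 = 428.8 K.

429 K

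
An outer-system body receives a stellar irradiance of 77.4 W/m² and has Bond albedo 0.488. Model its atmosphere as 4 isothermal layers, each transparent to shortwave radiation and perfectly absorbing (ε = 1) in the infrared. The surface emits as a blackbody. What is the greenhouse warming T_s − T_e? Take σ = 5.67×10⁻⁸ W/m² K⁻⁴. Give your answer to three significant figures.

57.0 K

The effective emission temperature is T_e = [S(1−α)/(4σ)]^¼ = 115.0 K.
Surface: T_s = (5)^¼·T_e = 171.9 K.
Warming: T_s − T_e = 56.95 K.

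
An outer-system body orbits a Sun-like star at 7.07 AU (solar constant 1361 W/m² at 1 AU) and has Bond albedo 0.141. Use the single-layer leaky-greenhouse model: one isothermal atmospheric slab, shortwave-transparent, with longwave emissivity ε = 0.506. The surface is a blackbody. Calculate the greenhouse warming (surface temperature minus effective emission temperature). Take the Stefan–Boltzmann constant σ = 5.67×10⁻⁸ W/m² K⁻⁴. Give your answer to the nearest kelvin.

Irradiance scales as 1/d², so S = 1361 W/m² × (1/7.07)² = 27.23 W/m².
Effective emission temperature (TOA balance): σT_e⁴ = S(1−α)/4 = 5.847 W/m² → T_e = 100.8 K.
The surface balance (absorbed SW + ε·downward IR = σT_s⁴) with T_a⁴ = T_s⁴/2 reduces to T_s = T_e·[2/(2−ε)]^¼ = 108.4 K.
The atmosphere warms the surface by 7.623 K.

8 K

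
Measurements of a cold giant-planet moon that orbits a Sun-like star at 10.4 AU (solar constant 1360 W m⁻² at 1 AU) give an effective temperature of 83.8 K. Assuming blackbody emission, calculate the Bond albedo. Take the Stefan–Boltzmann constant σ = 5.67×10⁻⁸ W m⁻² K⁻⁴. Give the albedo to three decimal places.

0.110

By the inverse-square law, S = 1360/10.4² = 12.57 W m⁻².
Rearranging the radiative balance, α = 1 − 4σT⁴/S.
4σT⁴ = 4·5.67×10⁻⁸·(83.8)⁴ = 11.18 W m⁻².
Hence α = 1 − 11.18/12.57 = 0.1105.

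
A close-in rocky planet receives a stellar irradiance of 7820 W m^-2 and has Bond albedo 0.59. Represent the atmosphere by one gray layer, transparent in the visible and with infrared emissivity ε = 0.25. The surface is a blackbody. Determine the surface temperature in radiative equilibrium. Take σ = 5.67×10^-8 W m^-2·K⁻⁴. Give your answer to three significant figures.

The planet radiates to space at T_e = [S(1−α)/(4σ)]^(1/4) = 344.8 K.
The surface balance (absorbed SW + ε·downward IR = σT_s⁴) with T_a⁴ = T_s⁴/2 reduces to T_s = T_e·[2/(2−ε)]^¼ = 356.5 K.

357 kelvin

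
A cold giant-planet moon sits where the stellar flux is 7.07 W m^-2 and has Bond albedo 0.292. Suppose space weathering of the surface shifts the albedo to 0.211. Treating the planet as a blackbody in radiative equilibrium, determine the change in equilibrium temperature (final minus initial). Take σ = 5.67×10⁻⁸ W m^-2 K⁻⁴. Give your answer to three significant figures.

Before: T₁ = [7.070·0.708/(4σ)]^(1/4) = 68.54 K.
With α = 0.211, T₂ = 70.42 K.
Change: 70.42 − 68.54 = 1.881 K.

1.88 K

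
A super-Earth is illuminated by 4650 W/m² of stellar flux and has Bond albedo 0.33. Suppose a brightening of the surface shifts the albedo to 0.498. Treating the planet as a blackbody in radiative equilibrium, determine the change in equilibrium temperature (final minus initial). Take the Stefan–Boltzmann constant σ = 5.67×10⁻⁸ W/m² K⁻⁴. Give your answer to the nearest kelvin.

Initial: T₁ = [S(1−0.33)/(4σ)]^(1/4) = 342.4 K.
Final:   T₂ = [S(1−0.498)/(4σ)]^(1/4) = 318.5 K.
ΔT = T₂ − T₁ = -23.84 K.

-24 K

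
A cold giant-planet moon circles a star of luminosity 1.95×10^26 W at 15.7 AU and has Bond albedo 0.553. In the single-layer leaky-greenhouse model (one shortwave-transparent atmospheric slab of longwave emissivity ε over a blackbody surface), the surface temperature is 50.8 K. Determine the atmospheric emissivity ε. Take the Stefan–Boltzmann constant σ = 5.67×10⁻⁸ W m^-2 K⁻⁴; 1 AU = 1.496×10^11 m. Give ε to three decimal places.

Orbital distance: d = 15.7 AU = 2.349×10^12 m.
Spreading L over a sphere of radius d: S = 1.95×10^26/(4π·2.35×10^12²) = 2.813 W m^-2.
TOA balance gives T_e = 48.52 K.
Since (2−ε)/2 = (T_e/T_s)⁴ = 0.8325, ε = 0.3350.

0.335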